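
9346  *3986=37253156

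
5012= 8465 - 3453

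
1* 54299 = 54299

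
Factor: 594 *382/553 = 2^2*3^3*7^ ( - 1)*11^1 * 79^( -1)*191^1 = 226908/553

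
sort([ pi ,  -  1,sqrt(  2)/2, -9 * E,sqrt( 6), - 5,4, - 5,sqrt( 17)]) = [ -9*E, - 5, - 5, - 1,  sqrt( 2) /2,sqrt(6), pi,  4,sqrt( 17)]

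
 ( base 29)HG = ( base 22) 113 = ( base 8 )775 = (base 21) 135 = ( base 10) 509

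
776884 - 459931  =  316953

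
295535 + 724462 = 1019997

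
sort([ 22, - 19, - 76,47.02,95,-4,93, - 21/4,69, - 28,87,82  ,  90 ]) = [ - 76, - 28,-19, -21/4, - 4,22,47.02,  69,82, 87, 90, 93,95 ]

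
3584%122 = 46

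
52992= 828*64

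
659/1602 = 659/1602 = 0.41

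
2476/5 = 495 + 1/5 = 495.20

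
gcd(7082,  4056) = 2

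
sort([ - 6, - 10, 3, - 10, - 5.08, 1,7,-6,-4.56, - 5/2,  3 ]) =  [-10,-10 , - 6  , - 6,  -  5.08, - 4.56, -5/2, 1, 3,3, 7]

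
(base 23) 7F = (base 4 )2300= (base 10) 176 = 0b10110000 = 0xB0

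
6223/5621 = 889/803 = 1.11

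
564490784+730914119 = 1295404903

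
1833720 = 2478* 740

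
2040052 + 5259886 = 7299938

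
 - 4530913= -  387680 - 4143233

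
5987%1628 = 1103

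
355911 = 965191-609280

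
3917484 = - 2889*( - 1356 )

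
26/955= 26/955 = 0.03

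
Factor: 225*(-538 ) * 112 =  - 13557600 = - 2^5*3^2*5^2*7^1*269^1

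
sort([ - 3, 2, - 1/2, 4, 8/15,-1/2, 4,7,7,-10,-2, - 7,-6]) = [ - 10,-7,-6, - 3, - 2,  -  1/2, - 1/2,8/15,2,4, 4, 7,7 ] 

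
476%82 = 66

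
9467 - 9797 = -330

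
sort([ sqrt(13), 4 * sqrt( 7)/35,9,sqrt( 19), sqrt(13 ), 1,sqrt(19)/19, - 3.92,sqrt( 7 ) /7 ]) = [-3.92, sqrt( 19) /19,4 * sqrt( 7 )/35,sqrt( 7) /7,1, sqrt( 13),sqrt(13 ), sqrt(19),9] 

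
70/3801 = 10/543 = 0.02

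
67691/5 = 13538 + 1/5 =13538.20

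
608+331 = 939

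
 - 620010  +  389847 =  - 230163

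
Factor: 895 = 5^1 * 179^1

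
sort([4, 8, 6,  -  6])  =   [ - 6, 4,6 , 8 ] 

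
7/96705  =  1/13815= 0.00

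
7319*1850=13540150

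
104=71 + 33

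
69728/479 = 69728/479 = 145.57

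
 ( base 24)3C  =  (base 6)220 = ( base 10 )84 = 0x54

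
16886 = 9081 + 7805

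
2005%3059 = 2005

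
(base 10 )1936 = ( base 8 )3620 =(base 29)28m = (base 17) 6BF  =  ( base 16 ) 790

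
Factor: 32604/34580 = 33/35 = 3^1*5^(-1)*7^(-1) * 11^1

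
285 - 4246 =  - 3961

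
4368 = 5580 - 1212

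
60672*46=2790912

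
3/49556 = 3/49556 = 0.00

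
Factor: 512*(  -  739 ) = - 2^9* 739^1 =- 378368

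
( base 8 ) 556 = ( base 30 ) C6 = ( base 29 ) ci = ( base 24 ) f6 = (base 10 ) 366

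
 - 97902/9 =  - 10878 =- 10878.00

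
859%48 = 43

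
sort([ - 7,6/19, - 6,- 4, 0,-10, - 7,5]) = [  -  10, - 7, - 7, - 6, - 4, 0,6/19,5 ]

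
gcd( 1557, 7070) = 1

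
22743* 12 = 272916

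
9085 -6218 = 2867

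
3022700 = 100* 30227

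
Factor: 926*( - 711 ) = -658386 = -2^1*3^2 * 79^1*463^1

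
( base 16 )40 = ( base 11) 59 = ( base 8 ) 100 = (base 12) 54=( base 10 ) 64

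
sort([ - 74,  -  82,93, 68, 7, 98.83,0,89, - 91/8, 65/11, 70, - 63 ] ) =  [-82,-74, - 63,  -  91/8,0, 65/11 , 7,68, 70,  89, 93, 98.83]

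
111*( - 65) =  - 7215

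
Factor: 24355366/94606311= 2^1*3^ (-1 )*7^1 * 41^( - 1) * 191^( - 1)*4027^( - 1)*1739669^1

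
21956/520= 5489/130= 42.22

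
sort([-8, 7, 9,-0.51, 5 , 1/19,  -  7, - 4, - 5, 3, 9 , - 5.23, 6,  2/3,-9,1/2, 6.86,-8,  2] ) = [  -  9, - 8, - 8, - 7,-5.23,-5, - 4,  -  0.51,1/19,1/2,2/3,  2, 3, 5,6, 6.86, 7,9 , 9]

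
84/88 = 21/22 = 0.95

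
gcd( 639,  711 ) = 9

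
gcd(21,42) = 21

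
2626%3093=2626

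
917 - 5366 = -4449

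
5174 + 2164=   7338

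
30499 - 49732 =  - 19233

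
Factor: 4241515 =5^1*47^1*18049^1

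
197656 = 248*797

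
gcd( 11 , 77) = 11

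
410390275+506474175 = 916864450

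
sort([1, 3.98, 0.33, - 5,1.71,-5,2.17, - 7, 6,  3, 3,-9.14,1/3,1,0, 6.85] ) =[ - 9.14, - 7, - 5, - 5,  0,0.33,  1/3, 1, 1, 1.71, 2.17, 3,3, 3.98,6,6.85] 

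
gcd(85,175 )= 5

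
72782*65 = 4730830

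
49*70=3430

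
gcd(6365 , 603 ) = 67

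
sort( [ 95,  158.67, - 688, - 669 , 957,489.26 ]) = [ - 688,-669 , 95 , 158.67 , 489.26 , 957] 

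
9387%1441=741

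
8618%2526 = 1040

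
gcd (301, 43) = 43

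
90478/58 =45239/29  =  1559.97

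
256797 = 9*28533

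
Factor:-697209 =-3^1*277^1*839^1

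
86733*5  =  433665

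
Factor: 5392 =2^4*337^1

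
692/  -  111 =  - 7+85/111 = - 6.23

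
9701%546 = 419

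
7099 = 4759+2340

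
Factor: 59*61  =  59^1 * 61^1 = 3599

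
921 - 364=557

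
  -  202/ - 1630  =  101/815 = 0.12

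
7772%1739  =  816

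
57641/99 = 57641/99 = 582.23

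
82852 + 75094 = 157946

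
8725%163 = 86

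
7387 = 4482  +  2905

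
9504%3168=0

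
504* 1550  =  781200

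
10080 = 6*1680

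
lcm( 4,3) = 12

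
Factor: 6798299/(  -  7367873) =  - 167^( - 1)*44119^(-1)*6798299^1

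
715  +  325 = 1040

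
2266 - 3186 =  - 920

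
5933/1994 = 5933/1994 = 2.98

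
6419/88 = 6419/88 = 72.94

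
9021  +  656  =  9677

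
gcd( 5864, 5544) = 8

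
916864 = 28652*32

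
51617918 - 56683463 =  - 5065545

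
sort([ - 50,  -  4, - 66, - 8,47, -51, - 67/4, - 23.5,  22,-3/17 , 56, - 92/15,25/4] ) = [ - 66, - 51,-50, -23.5,  -  67/4, - 8, - 92/15, - 4, - 3/17, 25/4,22,47,56]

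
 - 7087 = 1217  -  8304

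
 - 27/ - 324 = 1/12 = 0.08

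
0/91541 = 0  =  0.00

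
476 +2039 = 2515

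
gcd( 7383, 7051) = 1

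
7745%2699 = 2347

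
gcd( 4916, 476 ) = 4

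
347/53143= 347/53143 = 0.01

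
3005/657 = 3005/657  =  4.57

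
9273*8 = 74184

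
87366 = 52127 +35239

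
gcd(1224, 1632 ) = 408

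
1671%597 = 477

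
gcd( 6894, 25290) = 18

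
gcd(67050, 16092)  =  2682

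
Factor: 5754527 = 1697^1  *3391^1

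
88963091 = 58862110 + 30100981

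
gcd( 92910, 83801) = 1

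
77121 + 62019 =139140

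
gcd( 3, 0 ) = 3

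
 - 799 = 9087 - 9886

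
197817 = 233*849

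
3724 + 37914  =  41638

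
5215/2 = 5215/2 = 2607.50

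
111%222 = 111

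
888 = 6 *148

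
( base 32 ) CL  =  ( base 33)C9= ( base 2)110010101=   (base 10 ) 405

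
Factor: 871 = 13^1*67^1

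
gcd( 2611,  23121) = 7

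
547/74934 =547/74934 = 0.01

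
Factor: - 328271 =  - 328271^1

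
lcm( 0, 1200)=0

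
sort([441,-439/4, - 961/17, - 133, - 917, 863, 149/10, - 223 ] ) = [-917,- 223, - 133 , - 439/4, -961/17, 149/10, 441, 863 ]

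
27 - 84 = - 57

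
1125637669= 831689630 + 293948039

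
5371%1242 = 403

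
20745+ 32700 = 53445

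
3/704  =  3/704 =0.00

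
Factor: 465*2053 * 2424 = 2^3 * 3^2*5^1*31^1*101^1 * 2053^1  =  2314059480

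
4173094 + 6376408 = 10549502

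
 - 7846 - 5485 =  - 13331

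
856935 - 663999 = 192936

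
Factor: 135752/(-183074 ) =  - 2^2*71^1*383^( -1) = -284/383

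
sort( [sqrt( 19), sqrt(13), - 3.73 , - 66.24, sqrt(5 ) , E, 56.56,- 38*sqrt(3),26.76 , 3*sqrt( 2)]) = [  -  66.24, -38*sqrt(3 ), - 3.73,sqrt(5 ),  E, sqrt( 13), 3*sqrt( 2), sqrt( 19 ),26.76, 56.56 ]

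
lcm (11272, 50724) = 101448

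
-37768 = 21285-59053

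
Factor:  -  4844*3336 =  - 16159584=- 2^5*3^1*7^1* 139^1*173^1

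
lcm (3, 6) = 6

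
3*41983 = 125949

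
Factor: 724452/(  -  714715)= - 2^2*3^1*5^ ( - 1 )*73^1*223^( - 1) * 641^( - 1 ) * 827^1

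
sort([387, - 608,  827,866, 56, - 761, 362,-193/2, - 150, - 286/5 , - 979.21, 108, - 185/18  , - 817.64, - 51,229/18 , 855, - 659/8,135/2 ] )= [ -979.21, - 817.64 , -761, - 608, - 150, - 193/2, - 659/8 , - 286/5,-51,-185/18, 229/18,56, 135/2 , 108, 362,387,827,855, 866 ] 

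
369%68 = 29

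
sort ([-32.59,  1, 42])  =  [-32.59, 1, 42 ]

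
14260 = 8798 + 5462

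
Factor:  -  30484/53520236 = -7^(-1)*11^(  -  2)* 7621^1*15797^( -1 )  =  - 7621/13380059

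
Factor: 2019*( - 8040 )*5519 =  - 2^3*3^2*5^1*67^1*673^1*5519^1 = - 89588602440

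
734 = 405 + 329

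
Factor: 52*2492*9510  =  2^5*3^1*5^1*7^1*13^1 *89^1 * 317^1 = 1232343840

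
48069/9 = 5341 = 5341.00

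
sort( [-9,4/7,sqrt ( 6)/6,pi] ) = [ - 9, sqrt( 6)/6,4/7, pi]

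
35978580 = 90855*396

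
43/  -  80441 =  - 1 + 80398/80441 = - 0.00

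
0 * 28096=0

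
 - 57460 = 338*(-170) 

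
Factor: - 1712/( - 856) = 2 = 2^1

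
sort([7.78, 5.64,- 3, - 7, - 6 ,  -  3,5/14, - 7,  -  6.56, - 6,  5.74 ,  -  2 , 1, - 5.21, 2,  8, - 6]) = [ - 7,-7, -6.56 , -6, - 6,-6, - 5.21,-3, - 3,-2, 5/14, 1, 2,  5.64,5.74, 7.78, 8]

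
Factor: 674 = 2^1*337^1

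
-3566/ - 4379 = 3566/4379 = 0.81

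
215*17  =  3655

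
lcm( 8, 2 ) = 8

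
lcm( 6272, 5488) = 43904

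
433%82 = 23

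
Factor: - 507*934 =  - 473538 = - 2^1 * 3^1*13^2*467^1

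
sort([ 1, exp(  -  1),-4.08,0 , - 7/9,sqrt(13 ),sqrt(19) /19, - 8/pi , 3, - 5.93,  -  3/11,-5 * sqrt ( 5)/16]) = [ - 5.93, - 4.08, - 8/pi,  -  7/9,-5*sqrt(5 ) /16,  -  3/11, 0,sqrt(19 )/19, exp( - 1 ), 1,  3,sqrt (13 )]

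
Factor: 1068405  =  3^1 * 5^1*13^1 * 5479^1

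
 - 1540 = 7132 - 8672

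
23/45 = 23/45 = 0.51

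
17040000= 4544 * 3750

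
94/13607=94/13607 = 0.01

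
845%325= 195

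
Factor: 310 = 2^1*5^1*31^1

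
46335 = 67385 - 21050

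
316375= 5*63275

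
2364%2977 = 2364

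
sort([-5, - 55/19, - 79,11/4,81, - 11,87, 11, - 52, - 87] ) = [ - 87,  -  79, - 52,-11, - 5, - 55/19,11/4,11,81, 87]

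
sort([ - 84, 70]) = [ - 84,70]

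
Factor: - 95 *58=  - 5510 = -2^1*5^1*19^1*29^1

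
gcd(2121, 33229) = 707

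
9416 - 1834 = 7582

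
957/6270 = 29/190 = 0.15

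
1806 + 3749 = 5555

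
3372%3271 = 101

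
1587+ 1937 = 3524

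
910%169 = 65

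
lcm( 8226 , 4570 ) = 41130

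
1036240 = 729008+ 307232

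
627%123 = 12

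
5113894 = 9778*523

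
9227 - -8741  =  17968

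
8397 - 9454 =- 1057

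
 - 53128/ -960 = 6641/120 = 55.34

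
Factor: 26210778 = 2^1*3^1*11^2*79^1*457^1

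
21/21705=7/7235=0.00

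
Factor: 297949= 67^1*4447^1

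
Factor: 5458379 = 5458379^1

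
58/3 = 19 + 1/3 =19.33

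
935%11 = 0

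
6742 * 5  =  33710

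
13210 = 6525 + 6685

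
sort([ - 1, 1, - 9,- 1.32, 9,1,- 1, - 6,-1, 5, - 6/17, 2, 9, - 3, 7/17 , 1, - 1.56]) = [ - 9,  -  6, - 3, - 1.56,-1.32, - 1,-1, - 1, - 6/17,7/17, 1, 1,1,2,5, 9,9]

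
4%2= 0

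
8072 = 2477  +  5595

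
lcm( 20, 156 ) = 780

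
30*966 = 28980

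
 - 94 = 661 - 755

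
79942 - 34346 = 45596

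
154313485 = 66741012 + 87572473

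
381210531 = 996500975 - 615290444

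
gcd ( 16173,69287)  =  1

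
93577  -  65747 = 27830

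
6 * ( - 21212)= - 127272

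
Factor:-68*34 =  - 2312 = -2^3*17^2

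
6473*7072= 45777056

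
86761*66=5726226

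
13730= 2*6865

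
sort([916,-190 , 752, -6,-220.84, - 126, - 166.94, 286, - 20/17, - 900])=[ - 900,  -  220.84, - 190,-166.94,-126, - 6, - 20/17, 286  ,  752, 916 ] 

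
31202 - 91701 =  - 60499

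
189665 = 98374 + 91291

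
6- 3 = 3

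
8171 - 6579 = 1592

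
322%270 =52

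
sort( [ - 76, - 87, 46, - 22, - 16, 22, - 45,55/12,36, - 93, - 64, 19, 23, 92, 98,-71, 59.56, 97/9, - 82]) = [-93,  -  87,-82, - 76,-71, - 64, -45,-22,  -  16, 55/12, 97/9, 19,22, 23, 36, 46, 59.56 , 92 , 98]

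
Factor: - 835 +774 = -61 = - 61^1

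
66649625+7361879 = 74011504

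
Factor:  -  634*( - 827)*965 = 505966870 = 2^1 * 5^1 *193^1*317^1*827^1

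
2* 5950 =11900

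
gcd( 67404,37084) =4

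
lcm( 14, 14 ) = 14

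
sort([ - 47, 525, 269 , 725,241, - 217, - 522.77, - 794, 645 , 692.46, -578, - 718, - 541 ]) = [ - 794, - 718, - 578, - 541, - 522.77, - 217, - 47,241 , 269,525,645, 692.46, 725]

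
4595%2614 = 1981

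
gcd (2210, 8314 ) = 2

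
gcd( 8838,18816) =6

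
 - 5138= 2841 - 7979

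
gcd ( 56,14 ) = 14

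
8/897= 8/897  =  0.01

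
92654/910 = 101 + 372/455 = 101.82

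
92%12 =8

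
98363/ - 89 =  - 98363/89 = - 1105.20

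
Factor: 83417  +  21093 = 2^1*5^1*7^1*1493^1=   104510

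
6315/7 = 902 +1/7 = 902.14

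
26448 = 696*38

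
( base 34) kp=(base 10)705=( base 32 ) M1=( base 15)320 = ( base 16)2C1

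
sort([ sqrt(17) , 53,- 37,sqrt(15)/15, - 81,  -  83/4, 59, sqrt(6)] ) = [ - 81,  -  37, - 83/4, sqrt(15)/15,sqrt( 6 ),sqrt(17),  53, 59]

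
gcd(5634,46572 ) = 6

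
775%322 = 131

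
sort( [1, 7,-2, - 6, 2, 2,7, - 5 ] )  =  [ - 6,-5, - 2, 1,2,2, 7,7 ] 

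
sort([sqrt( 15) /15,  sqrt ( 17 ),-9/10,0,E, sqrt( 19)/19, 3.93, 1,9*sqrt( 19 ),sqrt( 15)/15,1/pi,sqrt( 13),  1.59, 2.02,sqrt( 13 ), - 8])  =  [ - 8, - 9/10 , 0,sqrt( 19 ) /19,sqrt( 15 ) /15, sqrt(  15 ) /15,1/pi,  1, 1.59,2.02,E,sqrt(13), sqrt( 13 ),  3.93, sqrt( 17 ), 9*sqrt( 19) ]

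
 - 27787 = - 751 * 37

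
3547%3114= 433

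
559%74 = 41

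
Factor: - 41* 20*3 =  -2460=- 2^2*3^1*5^1*41^1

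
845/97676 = 845/97676 = 0.01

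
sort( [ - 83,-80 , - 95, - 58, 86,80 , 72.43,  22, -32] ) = [-95,-83, - 80, - 58,  -  32, 22,72.43,80, 86 ] 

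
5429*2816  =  15288064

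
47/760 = 47/760 = 0.06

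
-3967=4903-8870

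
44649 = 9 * 4961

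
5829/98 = 5829/98 = 59.48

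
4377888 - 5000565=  - 622677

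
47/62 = 47/62 =0.76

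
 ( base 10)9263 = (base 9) 13632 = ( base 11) 6a61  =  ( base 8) 22057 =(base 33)8gn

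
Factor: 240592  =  2^4*11^1*1367^1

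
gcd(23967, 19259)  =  1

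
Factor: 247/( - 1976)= - 2^( - 3) = - 1/8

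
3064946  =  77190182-74125236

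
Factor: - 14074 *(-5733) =80686242 = 2^1  *3^2 * 7^2*13^1*31^1*227^1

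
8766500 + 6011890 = 14778390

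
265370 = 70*3791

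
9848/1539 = 9848/1539 = 6.40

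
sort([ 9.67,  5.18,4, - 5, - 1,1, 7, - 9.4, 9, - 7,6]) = [- 9.4, - 7,-5, - 1,1,4,5.18, 6,7, 9, 9.67]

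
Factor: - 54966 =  - 2^1*3^1*9161^1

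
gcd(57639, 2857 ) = 1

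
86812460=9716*8935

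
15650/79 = 198 + 8/79 = 198.10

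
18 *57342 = 1032156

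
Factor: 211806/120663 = 574/327 = 2^1*3^(  -  1)*7^1 *41^1*109^( - 1)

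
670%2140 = 670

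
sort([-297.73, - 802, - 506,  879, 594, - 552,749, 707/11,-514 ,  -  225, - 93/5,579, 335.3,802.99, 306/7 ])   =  [  -  802, - 552, -514,-506, - 297.73, - 225,  -  93/5, 306/7, 707/11,335.3,579,594  ,  749, 802.99, 879 ]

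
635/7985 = 127/1597  =  0.08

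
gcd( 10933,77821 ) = 1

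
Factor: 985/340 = 2^ ( - 2)*17^( - 1 )*197^1 = 197/68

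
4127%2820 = 1307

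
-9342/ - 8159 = 1 + 1183/8159 = 1.14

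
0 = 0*81569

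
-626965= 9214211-9841176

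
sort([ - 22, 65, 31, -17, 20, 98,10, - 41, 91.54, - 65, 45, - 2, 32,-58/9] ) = [ - 65,- 41, - 22,-17, -58/9, - 2, 10,20, 31, 32 , 45, 65,91.54, 98 ]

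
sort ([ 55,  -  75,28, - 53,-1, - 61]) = [ - 75, - 61,-53, - 1, 28,55 ] 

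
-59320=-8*7415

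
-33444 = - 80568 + 47124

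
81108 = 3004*27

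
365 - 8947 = -8582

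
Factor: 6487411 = 7^1 * 61^1*15193^1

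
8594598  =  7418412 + 1176186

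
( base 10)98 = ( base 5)343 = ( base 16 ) 62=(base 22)4a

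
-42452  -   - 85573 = 43121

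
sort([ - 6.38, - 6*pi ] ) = [ - 6*pi, - 6.38 ]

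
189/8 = 23 + 5/8 = 23.62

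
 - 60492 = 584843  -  645335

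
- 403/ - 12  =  33 + 7/12  =  33.58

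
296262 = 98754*3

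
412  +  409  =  821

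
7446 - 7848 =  - 402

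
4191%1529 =1133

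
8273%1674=1577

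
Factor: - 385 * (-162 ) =2^1 * 3^4 * 5^1 * 7^1 * 11^1 =62370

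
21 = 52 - 31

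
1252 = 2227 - 975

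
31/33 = 31/33 = 0.94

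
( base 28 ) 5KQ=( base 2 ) 1000110011010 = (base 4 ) 1012122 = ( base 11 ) 3427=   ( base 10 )4506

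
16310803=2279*7157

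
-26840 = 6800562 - 6827402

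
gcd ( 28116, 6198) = 6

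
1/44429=1/44429 = 0.00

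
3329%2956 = 373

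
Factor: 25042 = 2^1 * 19^1*659^1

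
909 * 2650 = 2408850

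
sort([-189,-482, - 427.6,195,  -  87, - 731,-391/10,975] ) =[ -731 , - 482,-427.6  ,  -  189, - 87, - 391/10,195, 975]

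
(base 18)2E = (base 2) 110010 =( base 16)32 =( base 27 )1n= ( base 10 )50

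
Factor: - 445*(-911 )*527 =5^1 * 17^1  *  31^1*89^1*911^1 = 213643165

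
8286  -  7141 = 1145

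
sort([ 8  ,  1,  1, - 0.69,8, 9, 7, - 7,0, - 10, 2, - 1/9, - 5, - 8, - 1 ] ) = [ - 10, - 8, - 7, - 5, - 1,-0.69 , - 1/9,0, 1, 1, 2,7, 8, 8 , 9] 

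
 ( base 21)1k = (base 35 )16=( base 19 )23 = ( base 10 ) 41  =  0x29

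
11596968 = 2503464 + 9093504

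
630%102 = 18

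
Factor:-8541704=-2^3 *607^1*1759^1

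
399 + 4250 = 4649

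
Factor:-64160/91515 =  - 12832/18303 = - 2^5 *3^(- 1)*401^1*6101^(  -  1 ) 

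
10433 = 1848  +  8585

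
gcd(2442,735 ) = 3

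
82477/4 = 82477/4 = 20619.25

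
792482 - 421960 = 370522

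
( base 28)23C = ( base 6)11412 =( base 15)75E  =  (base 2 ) 11010000000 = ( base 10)1664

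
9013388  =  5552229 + 3461159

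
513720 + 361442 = 875162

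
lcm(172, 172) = 172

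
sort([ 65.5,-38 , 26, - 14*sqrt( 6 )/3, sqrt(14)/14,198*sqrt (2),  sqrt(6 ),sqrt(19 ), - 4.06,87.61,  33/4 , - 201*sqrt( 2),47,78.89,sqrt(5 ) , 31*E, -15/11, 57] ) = [ -201*sqrt( 2), - 38, - 14*sqrt( 6)/3, - 4.06, - 15/11,sqrt ( 14)/14, sqrt(5 ) , sqrt( 6),sqrt(19 ),33/4, 26 , 47 , 57, 65.5, 78.89,31*E , 87.61, 198 *sqrt( 2)]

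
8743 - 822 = 7921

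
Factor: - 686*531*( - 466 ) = 169747956 = 2^2*3^2*7^3*59^1*233^1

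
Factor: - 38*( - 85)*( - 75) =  - 2^1*3^1*5^3*17^1*19^1 = - 242250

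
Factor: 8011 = 8011^1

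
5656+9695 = 15351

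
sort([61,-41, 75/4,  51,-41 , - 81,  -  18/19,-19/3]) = [-81, - 41,-41  , - 19/3,-18/19, 75/4,51, 61 ]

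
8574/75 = 114 + 8/25 = 114.32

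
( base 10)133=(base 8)205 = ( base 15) 8d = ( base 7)250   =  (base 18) 77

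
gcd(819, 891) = 9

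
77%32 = 13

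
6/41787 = 2/13929 = 0.00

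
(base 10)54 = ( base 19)2g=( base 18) 30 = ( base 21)2c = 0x36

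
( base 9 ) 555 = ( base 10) 455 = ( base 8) 707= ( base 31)el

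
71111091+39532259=110643350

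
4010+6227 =10237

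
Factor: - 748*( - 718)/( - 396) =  - 2^1*3^(-2 )*17^1*359^1 = - 12206/9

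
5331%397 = 170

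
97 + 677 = 774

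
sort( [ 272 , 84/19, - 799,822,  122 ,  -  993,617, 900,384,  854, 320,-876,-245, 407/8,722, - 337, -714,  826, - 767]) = [-993, - 876, - 799,  -  767, - 714,-337,- 245, 84/19,407/8 , 122,  272,320,384, 617,722,822,826,  854,900 ]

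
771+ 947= 1718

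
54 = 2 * 27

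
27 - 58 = - 31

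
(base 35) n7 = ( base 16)32C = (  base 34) NU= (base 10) 812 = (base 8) 1454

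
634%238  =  158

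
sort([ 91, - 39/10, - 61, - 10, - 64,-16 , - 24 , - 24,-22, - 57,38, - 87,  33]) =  [ - 87  , - 64 , - 61, - 57 ,-24  , - 24 , - 22, - 16 , - 10, - 39/10, 33, 38, 91]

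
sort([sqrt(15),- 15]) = [ -15,sqrt(15) ]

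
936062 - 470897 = 465165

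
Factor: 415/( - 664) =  - 2^ ( - 3)*5^1  =  -5/8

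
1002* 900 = 901800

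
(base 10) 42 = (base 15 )2c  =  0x2A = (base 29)1D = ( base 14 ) 30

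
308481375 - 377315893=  - 68834518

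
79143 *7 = 554001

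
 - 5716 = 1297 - 7013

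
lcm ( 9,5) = 45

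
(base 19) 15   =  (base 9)26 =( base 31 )O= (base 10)24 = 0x18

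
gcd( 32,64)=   32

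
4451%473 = 194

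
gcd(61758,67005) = 9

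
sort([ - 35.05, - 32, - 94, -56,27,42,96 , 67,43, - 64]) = [ - 94,-64, - 56 , - 35.05, - 32,27,42 , 43,67 , 96] 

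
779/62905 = 779/62905 = 0.01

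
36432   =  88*414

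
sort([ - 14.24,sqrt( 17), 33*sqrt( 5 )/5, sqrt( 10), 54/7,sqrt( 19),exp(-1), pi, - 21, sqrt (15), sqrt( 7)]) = [ - 21, - 14.24,  exp(  -  1 ),sqrt(7),pi , sqrt( 10), sqrt ( 15) , sqrt (17),sqrt(19),  54/7,33 *sqrt(5 )/5]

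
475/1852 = 475/1852 = 0.26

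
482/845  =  482/845 = 0.57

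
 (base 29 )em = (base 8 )654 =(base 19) 13A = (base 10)428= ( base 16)1ac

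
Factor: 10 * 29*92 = 2^3*5^1 * 23^1 * 29^1 = 26680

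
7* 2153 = 15071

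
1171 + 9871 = 11042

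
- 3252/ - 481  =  3252/481 = 6.76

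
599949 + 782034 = 1381983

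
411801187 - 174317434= 237483753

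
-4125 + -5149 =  - 9274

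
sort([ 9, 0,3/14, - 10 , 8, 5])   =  [ - 10, 0, 3/14, 5,8, 9]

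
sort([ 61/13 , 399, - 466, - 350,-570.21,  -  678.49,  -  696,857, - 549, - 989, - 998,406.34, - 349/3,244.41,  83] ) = [- 998, - 989, - 696, - 678.49, -570.21,-549,-466, - 350,  -  349/3,  61/13, 83,244.41,399,406.34, 857]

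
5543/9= 615 + 8/9=615.89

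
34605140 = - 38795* ( - 892)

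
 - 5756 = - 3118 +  - 2638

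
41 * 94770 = 3885570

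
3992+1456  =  5448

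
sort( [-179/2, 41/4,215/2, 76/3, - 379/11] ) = [ - 179/2,-379/11,41/4,76/3,215/2]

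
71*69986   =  4969006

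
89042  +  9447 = 98489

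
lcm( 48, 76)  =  912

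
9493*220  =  2088460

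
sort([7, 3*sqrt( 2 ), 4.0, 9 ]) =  [ 4.0,3*sqrt( 2),7,9 ]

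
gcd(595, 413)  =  7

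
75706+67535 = 143241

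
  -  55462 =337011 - 392473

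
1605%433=306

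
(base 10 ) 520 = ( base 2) 1000001000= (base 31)go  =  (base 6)2224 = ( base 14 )292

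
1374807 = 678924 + 695883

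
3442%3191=251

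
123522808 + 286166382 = 409689190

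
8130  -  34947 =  - 26817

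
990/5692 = 495/2846 = 0.17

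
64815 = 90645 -25830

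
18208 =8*2276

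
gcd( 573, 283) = 1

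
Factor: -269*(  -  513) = 137997=3^3*19^1*269^1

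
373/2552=373/2552 = 0.15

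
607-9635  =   - 9028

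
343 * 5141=1763363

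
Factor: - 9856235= - 5^1*307^1*6421^1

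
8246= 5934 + 2312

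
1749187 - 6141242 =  - 4392055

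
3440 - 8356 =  - 4916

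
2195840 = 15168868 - 12973028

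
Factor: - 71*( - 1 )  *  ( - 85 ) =  -  6035 = - 5^1 * 17^1*71^1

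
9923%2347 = 535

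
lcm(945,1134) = 5670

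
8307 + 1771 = 10078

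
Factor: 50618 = 2^1*25309^1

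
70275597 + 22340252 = 92615849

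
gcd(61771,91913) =1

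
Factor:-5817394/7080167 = - 2^1*11^1*41^(- 1)*269^1 *983^1*172687^( - 1)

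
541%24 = 13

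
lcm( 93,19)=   1767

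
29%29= 0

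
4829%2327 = 175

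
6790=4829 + 1961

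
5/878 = 5/878  =  0.01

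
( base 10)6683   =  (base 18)12b5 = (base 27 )94E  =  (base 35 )5fx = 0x1A1B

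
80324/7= 11474 + 6/7=11474.86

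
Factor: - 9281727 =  - 3^2 * 7^2*13^1*1619^1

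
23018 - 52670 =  - 29652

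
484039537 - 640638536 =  - 156598999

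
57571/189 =57571/189 = 304.61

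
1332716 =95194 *14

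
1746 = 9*194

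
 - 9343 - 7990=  - 17333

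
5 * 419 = 2095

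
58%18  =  4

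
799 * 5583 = 4460817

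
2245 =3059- 814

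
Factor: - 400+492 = 92 = 2^2*23^1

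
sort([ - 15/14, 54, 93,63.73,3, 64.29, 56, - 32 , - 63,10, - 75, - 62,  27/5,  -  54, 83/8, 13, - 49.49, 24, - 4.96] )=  [ - 75,- 63, - 62, - 54, - 49.49, -32, - 4.96,- 15/14,3, 27/5,  10, 83/8, 13, 24,54,56,63.73, 64.29,93 ] 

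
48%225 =48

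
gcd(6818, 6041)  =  7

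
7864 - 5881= 1983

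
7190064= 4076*1764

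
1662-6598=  - 4936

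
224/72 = 28/9= 3.11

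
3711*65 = 241215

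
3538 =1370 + 2168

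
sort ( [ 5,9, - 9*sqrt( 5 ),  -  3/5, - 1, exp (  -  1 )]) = [ - 9*sqrt( 5),-1,  -  3/5,exp( - 1), 5, 9]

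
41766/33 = 1265 + 7/11 = 1265.64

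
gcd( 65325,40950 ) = 975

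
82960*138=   11448480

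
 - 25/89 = - 25/89 = -0.28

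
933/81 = 311/27 = 11.52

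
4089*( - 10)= - 40890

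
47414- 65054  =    -  17640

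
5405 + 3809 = 9214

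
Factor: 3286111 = 3286111^1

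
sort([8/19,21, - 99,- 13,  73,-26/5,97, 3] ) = [  -  99, - 13, - 26/5,8/19,3, 21,73 , 97 ]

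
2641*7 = 18487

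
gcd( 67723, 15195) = 1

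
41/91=41/91 = 0.45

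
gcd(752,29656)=8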